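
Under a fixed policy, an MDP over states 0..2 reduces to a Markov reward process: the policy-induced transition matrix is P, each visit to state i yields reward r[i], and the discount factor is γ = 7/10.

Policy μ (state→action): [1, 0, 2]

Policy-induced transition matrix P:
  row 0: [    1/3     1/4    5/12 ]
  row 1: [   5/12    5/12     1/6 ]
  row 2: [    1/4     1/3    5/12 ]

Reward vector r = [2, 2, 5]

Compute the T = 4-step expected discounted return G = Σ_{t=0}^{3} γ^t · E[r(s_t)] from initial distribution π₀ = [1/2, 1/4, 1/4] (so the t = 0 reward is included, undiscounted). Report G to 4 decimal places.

G = 7.4009

t=0: π = [0.5000, 0.2500, 0.2500], E[r] = 2.7500, γ^t·E[r] = 2.750000, running G = 2.750000
t=1: π = [0.3333, 0.3125, 0.3542], E[r] = 3.0625, γ^t·E[r] = 2.143750, running G = 4.893750
t=2: π = [0.3299, 0.3316, 0.3385], E[r] = 3.0156, γ^t·E[r] = 1.477656, running G = 6.371406
t=3: π = [0.3328, 0.3335, 0.3338], E[r] = 3.0013, γ^t·E[r] = 1.029447, running G = 7.400853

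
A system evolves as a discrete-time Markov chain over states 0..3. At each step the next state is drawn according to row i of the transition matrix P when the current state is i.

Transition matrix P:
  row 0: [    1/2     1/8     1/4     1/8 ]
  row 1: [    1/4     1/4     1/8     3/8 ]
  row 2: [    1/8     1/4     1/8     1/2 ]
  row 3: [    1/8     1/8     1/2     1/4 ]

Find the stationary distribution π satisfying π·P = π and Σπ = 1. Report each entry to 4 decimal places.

π = [0.2363, 0.1816, 0.2711, 0.3109]

Balance equations π_j = Σ_i π_i·P[i][j]:
  π_0 = 1/2·π_0 + 1/4·π_1 + 1/8·π_2 + 1/8·π_3
  π_1 = 1/8·π_0 + 1/4·π_1 + 1/4·π_2 + 1/8·π_3
  π_2 = 1/4·π_0 + 1/8·π_1 + 1/8·π_2 + 1/2·π_3
  normalize: π_0 + π_1 + π_2 + π_3 = 1
Solving the linear system gives exactly π = [95/402, 73/402, 109/402, 125/402].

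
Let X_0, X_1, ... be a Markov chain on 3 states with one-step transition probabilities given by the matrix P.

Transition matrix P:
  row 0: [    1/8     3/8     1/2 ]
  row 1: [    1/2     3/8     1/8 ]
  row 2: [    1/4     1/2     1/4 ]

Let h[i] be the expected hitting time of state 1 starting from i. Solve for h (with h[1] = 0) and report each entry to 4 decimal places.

h = [2.3529, 0.0000, 2.1176]

First-step conditioning: h[1] = 0; for i ≠ 1, h[i] = 1 + Σ_k P[i][k]·h[k].
  h[0] = 1 + 1/8·h[0] + 1/2·h[2]
  h[2] = 1 + 1/4·h[0] + 1/4·h[2]
Solving the 2×2 linear system over states ≠ 1 gives exactly h = [40/17, 0, 36/17] (h[1] = 0 is the target).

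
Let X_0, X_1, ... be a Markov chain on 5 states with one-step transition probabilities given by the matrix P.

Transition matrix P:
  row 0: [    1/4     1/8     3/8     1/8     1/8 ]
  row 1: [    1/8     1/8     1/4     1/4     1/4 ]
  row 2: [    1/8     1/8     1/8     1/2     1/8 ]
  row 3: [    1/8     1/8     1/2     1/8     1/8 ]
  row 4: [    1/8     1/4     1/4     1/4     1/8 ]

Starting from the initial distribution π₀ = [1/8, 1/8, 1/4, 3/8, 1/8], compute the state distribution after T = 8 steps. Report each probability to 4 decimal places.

π = [0.1429, 0.1429, 0.2987, 0.2728, 0.1429]

t=0: π = [0.1250, 0.1250, 0.2500, 0.3750, 0.1250]
t=1: π = [0.1406, 0.1406, 0.3281, 0.2500, 0.1406]
t=2: π = [0.1426, 0.1426, 0.2891, 0.2832, 0.1426]
t=3: π = [0.1428, 0.1428, 0.3025, 0.2690, 0.1428]
t=4: π = [0.1429, 0.1429, 0.2973, 0.2741, 0.1429]
t=5: π = [0.1429, 0.1429, 0.2992, 0.2722, 0.1429]
t=6: π = [0.1429, 0.1429, 0.2985, 0.2729, 0.1429]
t=7: π = [0.1429, 0.1429, 0.2988, 0.2727, 0.1429]
t=8: π = [0.1429, 0.1429, 0.2987, 0.2728, 0.1429]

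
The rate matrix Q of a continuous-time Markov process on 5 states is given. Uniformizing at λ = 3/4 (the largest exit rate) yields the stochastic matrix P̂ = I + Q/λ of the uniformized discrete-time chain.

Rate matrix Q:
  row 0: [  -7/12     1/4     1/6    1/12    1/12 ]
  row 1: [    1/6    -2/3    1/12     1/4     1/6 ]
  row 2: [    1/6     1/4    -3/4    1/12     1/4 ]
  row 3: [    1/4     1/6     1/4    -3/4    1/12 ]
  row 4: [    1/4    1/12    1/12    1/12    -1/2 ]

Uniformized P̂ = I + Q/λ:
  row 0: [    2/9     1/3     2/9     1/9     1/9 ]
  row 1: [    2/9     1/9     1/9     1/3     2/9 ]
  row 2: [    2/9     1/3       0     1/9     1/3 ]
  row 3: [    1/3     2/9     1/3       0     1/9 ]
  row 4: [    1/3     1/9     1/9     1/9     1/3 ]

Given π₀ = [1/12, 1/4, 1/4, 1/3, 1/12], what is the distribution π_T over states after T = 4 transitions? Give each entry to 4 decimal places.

t=0: π = [0.0833, 0.2500, 0.2500, 0.3333, 0.0833]
t=1: π = [0.2685, 0.2222, 0.1667, 0.1296, 0.2130]
t=2: π = [0.2603, 0.2222, 0.1512, 0.1461, 0.2202]
t=3: π = [0.2629, 0.2188, 0.1557, 0.1443, 0.2183]
t=4: π = [0.2625, 0.2202, 0.1551, 0.1437, 0.2185]

π = [0.2625, 0.2202, 0.1551, 0.1437, 0.2185]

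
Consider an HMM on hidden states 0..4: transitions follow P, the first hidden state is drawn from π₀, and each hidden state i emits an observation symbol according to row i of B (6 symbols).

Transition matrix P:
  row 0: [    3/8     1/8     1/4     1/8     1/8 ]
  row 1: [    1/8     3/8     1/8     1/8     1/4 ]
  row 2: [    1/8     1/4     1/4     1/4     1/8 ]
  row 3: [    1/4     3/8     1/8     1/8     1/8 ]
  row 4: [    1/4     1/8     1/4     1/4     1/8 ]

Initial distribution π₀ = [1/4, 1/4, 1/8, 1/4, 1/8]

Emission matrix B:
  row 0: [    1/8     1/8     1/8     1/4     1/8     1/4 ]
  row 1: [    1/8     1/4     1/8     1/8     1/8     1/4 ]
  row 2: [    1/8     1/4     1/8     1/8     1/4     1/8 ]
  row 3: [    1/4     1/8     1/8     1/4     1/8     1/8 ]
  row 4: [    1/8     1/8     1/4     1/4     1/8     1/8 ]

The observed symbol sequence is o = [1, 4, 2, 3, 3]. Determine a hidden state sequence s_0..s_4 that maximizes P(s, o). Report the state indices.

path = [1, 1, 4, 0, 0]

t=0: δ = [3.125e-02, 6.250e-02, 3.125e-02, 3.125e-02, 1.562e-02]  (obs o_0=1)
t=1: δ = [1.465e-03, 2.930e-03, 1.953e-03, 9.766e-04, 1.953e-03]  ψ = [0, 1, 0, 1, 1]  (obs o_1=4)
t=2: δ = [6.866e-05, 1.373e-04, 6.104e-05, 6.104e-05, 1.831e-04]  ψ = [0, 1, 2, 2, 1]  (obs o_2=2)
t=3: δ = [1.144e-05, 6.437e-06, 5.722e-06, 1.144e-05, 8.583e-06]  ψ = [4, 1, 4, 4, 1]  (obs o_3=3)
t=4: δ = [1.073e-06, 5.364e-07, 3.576e-07, 5.364e-07, 4.023e-07]  ψ = [0, 3, 0, 4, 1]  (obs o_4=3)
backtrack: best end state = 0; path = [1, 1, 4, 0, 0]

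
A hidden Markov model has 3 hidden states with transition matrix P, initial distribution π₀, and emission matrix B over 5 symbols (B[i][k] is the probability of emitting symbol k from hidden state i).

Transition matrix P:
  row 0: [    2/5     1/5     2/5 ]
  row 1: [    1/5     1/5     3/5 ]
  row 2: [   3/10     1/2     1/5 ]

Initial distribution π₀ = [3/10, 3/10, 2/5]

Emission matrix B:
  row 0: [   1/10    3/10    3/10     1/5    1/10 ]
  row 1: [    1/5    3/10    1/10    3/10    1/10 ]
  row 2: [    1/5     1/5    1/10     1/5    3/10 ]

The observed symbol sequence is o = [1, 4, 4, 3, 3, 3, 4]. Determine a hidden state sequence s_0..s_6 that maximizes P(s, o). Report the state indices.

path = [1, 2, 2, 1, 2, 1, 2]

t=0: δ = [9.000e-02, 9.000e-02, 8.000e-02]  (obs o_0=1)
t=1: δ = [3.600e-03, 4.000e-03, 1.620e-02]  ψ = [0, 2, 1]  (obs o_1=4)
t=2: δ = [4.860e-04, 8.100e-04, 9.720e-04]  ψ = [2, 2, 2]  (obs o_2=4)
t=3: δ = [5.832e-05, 1.458e-04, 9.720e-05]  ψ = [2, 2, 1]  (obs o_3=3)
t=4: δ = [5.832e-06, 1.458e-05, 1.750e-05]  ψ = [1, 2, 1]  (obs o_4=3)
t=5: δ = [1.050e-06, 2.624e-06, 1.750e-06]  ψ = [2, 2, 1]  (obs o_5=3)
t=6: δ = [5.249e-08, 8.748e-08, 4.724e-07]  ψ = [1, 2, 1]  (obs o_6=4)
backtrack: best end state = 2; path = [1, 2, 2, 1, 2, 1, 2]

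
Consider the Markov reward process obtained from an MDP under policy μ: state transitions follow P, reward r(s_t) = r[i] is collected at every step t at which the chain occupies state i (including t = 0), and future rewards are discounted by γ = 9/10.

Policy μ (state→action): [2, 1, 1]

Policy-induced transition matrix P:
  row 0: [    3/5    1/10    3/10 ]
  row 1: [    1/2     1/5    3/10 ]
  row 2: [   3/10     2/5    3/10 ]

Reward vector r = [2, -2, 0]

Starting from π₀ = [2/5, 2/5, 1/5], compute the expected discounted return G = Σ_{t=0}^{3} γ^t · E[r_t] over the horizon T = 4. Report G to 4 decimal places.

G = 1.3989

t=0: π = [0.4000, 0.4000, 0.2000], E[r] = 0.0000, γ^t·E[r] = 0.000000, running G = 0.000000
t=1: π = [0.5000, 0.2000, 0.3000], E[r] = 0.6000, γ^t·E[r] = 0.540000, running G = 0.540000
t=2: π = [0.4900, 0.2100, 0.3000], E[r] = 0.5600, γ^t·E[r] = 0.453600, running G = 0.993600
t=3: π = [0.4890, 0.2110, 0.3000], E[r] = 0.5560, γ^t·E[r] = 0.405324, running G = 1.398924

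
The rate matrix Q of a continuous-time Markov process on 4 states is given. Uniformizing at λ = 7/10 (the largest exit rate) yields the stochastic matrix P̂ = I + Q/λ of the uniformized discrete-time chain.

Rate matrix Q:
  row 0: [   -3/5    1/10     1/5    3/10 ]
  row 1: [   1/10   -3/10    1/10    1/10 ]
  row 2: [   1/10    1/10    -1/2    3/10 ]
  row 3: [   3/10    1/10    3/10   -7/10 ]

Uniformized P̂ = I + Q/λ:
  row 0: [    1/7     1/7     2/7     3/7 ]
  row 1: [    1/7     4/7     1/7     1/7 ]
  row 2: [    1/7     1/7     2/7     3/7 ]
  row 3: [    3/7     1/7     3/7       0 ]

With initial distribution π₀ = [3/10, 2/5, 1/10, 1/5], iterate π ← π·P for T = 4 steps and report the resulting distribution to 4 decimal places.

t=0: π = [0.3000, 0.4000, 0.1000, 0.2000]
t=1: π = [0.2000, 0.3143, 0.2571, 0.2286]
t=2: π = [0.2082, 0.2776, 0.2735, 0.2408]
t=3: π = [0.2117, 0.2618, 0.2805, 0.2461]
t=4: π = [0.2132, 0.2551, 0.2835, 0.2483]

π = [0.2132, 0.2551, 0.2835, 0.2483]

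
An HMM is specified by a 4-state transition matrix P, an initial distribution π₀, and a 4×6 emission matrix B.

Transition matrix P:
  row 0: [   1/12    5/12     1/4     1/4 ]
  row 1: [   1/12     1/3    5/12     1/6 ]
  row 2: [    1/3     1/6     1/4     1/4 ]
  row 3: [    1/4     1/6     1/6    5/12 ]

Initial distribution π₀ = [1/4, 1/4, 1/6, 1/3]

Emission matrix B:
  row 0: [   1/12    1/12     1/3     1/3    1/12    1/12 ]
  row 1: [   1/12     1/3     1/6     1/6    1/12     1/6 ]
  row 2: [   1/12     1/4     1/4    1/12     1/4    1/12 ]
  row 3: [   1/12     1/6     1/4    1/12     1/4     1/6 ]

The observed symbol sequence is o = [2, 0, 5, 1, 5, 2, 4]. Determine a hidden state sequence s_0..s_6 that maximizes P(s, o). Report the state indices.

path = [3, 3, 3, 3, 3, 3, 3]

t=0: δ = [8.333e-02, 4.167e-02, 4.167e-02, 8.333e-02]  (obs o_0=2)
t=1: δ = [1.736e-03, 2.894e-03, 1.736e-03, 2.894e-03]  ψ = [3, 0, 0, 3]  (obs o_1=0)
t=2: δ = [6.028e-05, 1.608e-04, 1.005e-04, 2.009e-04]  ψ = [3, 1, 1, 3]  (obs o_2=5)
t=3: δ = [4.186e-06, 1.786e-05, 1.674e-05, 1.395e-05]  ψ = [3, 1, 1, 3]  (obs o_3=1)
t=4: δ = [4.651e-07, 9.923e-07, 6.202e-07, 9.690e-07]  ψ = [2, 1, 1, 3]  (obs o_4=5)
t=5: δ = [8.075e-08, 5.513e-08, 1.034e-07, 1.009e-07]  ψ = [3, 1, 1, 3]  (obs o_5=2)
t=6: δ = [2.871e-09, 2.804e-09, 6.460e-09, 1.051e-08]  ψ = [2, 0, 2, 3]  (obs o_6=4)
backtrack: best end state = 3; path = [3, 3, 3, 3, 3, 3, 3]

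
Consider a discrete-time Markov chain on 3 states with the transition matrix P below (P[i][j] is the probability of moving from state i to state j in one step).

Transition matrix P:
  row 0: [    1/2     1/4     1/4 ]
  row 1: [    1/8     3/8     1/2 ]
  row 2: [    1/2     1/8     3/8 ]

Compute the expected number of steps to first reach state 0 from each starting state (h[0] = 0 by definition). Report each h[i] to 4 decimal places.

h = [0.0000, 3.4286, 2.2857]

First-step conditioning: h[0] = 0; for i ≠ 0, h[i] = 1 + Σ_k P[i][k]·h[k].
  h[1] = 1 + 3/8·h[1] + 1/2·h[2]
  h[2] = 1 + 1/8·h[1] + 3/8·h[2]
Solving the 2×2 linear system over states ≠ 0 gives exactly h = [0, 24/7, 16/7] (h[0] = 0 is the target).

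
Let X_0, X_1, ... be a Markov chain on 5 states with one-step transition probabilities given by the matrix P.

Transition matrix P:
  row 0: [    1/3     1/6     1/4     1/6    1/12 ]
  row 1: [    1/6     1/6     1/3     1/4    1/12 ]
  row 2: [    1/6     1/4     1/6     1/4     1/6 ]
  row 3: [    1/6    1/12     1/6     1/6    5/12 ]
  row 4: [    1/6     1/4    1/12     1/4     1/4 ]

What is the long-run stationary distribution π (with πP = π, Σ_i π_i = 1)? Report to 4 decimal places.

Balance equations π_j = Σ_i π_i·P[i][j]:
  π_0 = 1/3·π_0 + 1/6·π_1 + 1/6·π_2 + 1/6·π_3 + 1/6·π_4
  π_1 = 1/6·π_0 + 1/6·π_1 + 1/4·π_2 + 1/12·π_3 + 1/4·π_4
  π_2 = 1/4·π_0 + 1/3·π_1 + 1/6·π_2 + 1/6·π_3 + 1/12·π_4
  π_3 = 1/6·π_0 + 1/4·π_1 + 1/4·π_2 + 1/6·π_3 + 1/4·π_4
  normalize: π_0 + π_1 + π_2 + π_3 + π_4 = 1
Solving the linear system gives exactly π = [1/5, 154/845, 1827/9295, 14/65, 1913/9295].

π = [0.2000, 0.1822, 0.1966, 0.2154, 0.2058]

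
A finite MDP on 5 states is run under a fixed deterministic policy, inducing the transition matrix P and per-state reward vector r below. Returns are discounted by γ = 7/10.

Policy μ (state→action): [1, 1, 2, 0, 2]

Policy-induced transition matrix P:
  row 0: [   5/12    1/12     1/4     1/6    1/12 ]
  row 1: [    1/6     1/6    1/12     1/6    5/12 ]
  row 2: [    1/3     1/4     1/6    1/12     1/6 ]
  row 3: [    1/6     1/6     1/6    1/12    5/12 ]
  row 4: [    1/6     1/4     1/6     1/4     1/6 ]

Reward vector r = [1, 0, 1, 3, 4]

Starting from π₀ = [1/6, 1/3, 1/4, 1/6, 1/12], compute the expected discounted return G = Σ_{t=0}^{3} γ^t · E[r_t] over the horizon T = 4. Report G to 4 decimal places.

G = 4.1250

t=0: π = [0.1667, 0.3333, 0.2500, 0.1667, 0.0833], E[r] = 1.2500, γ^t·E[r] = 1.250000, running G = 1.250000
t=1: π = [0.2500, 0.1806, 0.1528, 0.1389, 0.2778], E[r] = 1.9306, γ^t·E[r] = 1.351389, running G = 2.601389
t=2: π = [0.2546, 0.1817, 0.1725, 0.1655, 0.2257], E[r] = 1.8264, γ^t·E[r] = 0.894931, running G = 3.496319
t=3: π = [0.2591, 0.1786, 0.1727, 0.1573, 0.2323], E[r] = 1.8328, γ^t·E[r] = 0.628635, running G = 4.124954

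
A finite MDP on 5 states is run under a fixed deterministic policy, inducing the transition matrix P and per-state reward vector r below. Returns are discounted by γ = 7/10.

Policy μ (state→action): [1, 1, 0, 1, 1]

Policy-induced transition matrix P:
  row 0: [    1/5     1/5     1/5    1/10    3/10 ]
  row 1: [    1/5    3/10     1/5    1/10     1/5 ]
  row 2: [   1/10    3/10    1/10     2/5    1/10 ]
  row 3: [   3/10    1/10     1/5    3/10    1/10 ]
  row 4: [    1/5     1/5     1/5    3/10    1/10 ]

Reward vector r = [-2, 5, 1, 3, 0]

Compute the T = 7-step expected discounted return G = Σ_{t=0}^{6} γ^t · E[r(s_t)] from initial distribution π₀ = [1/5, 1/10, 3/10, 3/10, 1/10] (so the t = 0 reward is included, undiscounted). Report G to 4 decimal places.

G = 4.5377

t=0: π = [0.2000, 0.1000, 0.3000, 0.3000, 0.1000], E[r] = 1.3000, γ^t·E[r] = 1.300000, running G = 1.300000
t=1: π = [0.2000, 0.2100, 0.1700, 0.2700, 0.1500], E[r] = 1.6300, γ^t·E[r] = 1.141000, running G = 2.441000
t=2: π = [0.2100, 0.2110, 0.1830, 0.2350, 0.1610], E[r] = 1.5230, γ^t·E[r] = 0.746270, running G = 3.187270
t=3: π = [0.2052, 0.2159, 0.1817, 0.2341, 0.1631], E[r] = 1.5531, γ^t·E[r] = 0.532713, running G = 3.719983
t=4: π = [0.2052, 0.2164, 0.1818, 0.2340, 0.1626], E[r] = 1.5550, γ^t·E[r] = 0.373343, running G = 4.093327
t=5: π = [0.2052, 0.2164, 0.1818, 0.2339, 0.1627], E[r] = 1.5551, γ^t·E[r] = 0.261366, running G = 4.354693
t=6: π = [0.2052, 0.2164, 0.1818, 0.2339, 0.1627], E[r] = 1.5552, γ^t·E[r] = 0.182963, running G = 4.537656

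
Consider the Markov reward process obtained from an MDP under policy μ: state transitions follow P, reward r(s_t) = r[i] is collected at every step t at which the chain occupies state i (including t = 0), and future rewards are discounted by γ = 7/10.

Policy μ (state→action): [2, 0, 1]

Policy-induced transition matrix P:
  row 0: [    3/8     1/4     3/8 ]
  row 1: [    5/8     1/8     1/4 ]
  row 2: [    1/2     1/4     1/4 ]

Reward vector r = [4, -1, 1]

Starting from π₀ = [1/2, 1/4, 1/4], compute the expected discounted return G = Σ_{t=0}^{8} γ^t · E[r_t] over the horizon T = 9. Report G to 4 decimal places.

G = 6.3194

t=0: π = [0.5000, 0.2500, 0.2500], E[r] = 2.0000, γ^t·E[r] = 2.000000, running G = 2.000000
t=1: π = [0.4688, 0.2188, 0.3125], E[r] = 1.9688, γ^t·E[r] = 1.378125, running G = 3.378125
t=2: π = [0.4688, 0.2227, 0.3086], E[r] = 1.9609, γ^t·E[r] = 0.960859, running G = 4.338984
t=3: π = [0.4692, 0.2222, 0.3086], E[r] = 1.9634, γ^t·E[r] = 0.673439, running G = 5.012423
t=4: π = [0.4691, 0.2222, 0.3087], E[r] = 1.9629, γ^t·E[r] = 0.471290, running G = 5.483713
t=5: π = [0.4691, 0.2222, 0.3086], E[r] = 1.9630, γ^t·E[r] = 0.329917, running G = 5.813631
t=6: π = [0.4691, 0.2222, 0.3086], E[r] = 1.9630, γ^t·E[r] = 0.230940, running G = 6.044571
t=7: π = [0.4691, 0.2222, 0.3086], E[r] = 1.9630, γ^t·E[r] = 0.161658, running G = 6.206229
t=8: π = [0.4691, 0.2222, 0.3086], E[r] = 1.9630, γ^t·E[r] = 0.113161, running G = 6.319390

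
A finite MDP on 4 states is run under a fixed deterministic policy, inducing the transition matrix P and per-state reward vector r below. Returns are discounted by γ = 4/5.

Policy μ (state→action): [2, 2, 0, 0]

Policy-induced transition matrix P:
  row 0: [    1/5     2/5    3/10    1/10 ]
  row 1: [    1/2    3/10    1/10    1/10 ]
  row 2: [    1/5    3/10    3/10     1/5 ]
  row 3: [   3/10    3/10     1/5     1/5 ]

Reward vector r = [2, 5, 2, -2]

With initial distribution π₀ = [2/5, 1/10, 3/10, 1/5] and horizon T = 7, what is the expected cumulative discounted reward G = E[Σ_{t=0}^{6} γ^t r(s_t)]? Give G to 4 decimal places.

t=0: π = [0.4000, 0.1000, 0.3000, 0.2000], E[r] = 1.5000, γ^t·E[r] = 1.500000, running G = 1.500000
t=1: π = [0.2500, 0.3400, 0.2600, 0.1500], E[r] = 2.4200, γ^t·E[r] = 1.936000, running G = 3.436000
t=2: π = [0.3170, 0.3250, 0.2170, 0.1410], E[r] = 2.4110, γ^t·E[r] = 1.543040, running G = 4.979040
t=3: π = [0.3116, 0.3317, 0.2209, 0.1358], E[r] = 2.4519, γ^t·E[r] = 1.255373, running G = 6.234413
t=4: π = [0.3131, 0.3312, 0.2201, 0.1357], E[r] = 2.4508, γ^t·E[r] = 1.003848, running G = 7.238260
t=5: π = [0.3129, 0.3313, 0.2202, 0.1356], E[r] = 2.4516, γ^t·E[r] = 0.803349, running G = 8.041610
t=6: π = [0.3130, 0.3313, 0.2202, 0.1356], E[r] = 2.4516, γ^t·E[r] = 0.642663, running G = 8.684272

G = 8.6843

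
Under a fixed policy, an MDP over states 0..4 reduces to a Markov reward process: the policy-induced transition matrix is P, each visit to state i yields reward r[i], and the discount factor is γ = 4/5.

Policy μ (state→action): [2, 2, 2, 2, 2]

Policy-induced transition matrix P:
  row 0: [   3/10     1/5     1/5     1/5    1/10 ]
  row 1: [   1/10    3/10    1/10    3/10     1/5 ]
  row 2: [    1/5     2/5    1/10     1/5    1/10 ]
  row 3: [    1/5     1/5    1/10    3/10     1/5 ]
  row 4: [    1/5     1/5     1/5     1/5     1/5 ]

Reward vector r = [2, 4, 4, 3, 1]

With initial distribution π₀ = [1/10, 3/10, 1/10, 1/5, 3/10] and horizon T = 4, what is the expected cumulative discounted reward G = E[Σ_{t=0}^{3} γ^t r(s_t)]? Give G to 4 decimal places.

G = 8.2749

t=0: π = [0.1000, 0.3000, 0.1000, 0.2000, 0.3000], E[r] = 2.7000, γ^t·E[r] = 2.700000, running G = 2.700000
t=1: π = [0.1800, 0.2500, 0.1400, 0.2500, 0.1800], E[r] = 2.8500, γ^t·E[r] = 2.280000, running G = 4.980000
t=2: π = [0.1930, 0.2530, 0.1360, 0.2500, 0.1680], E[r] = 2.8600, γ^t·E[r] = 1.830400, running G = 6.810400
t=3: π = [0.1940, 0.2525, 0.1361, 0.2503, 0.1671], E[r] = 2.8604, γ^t·E[r] = 1.464525, running G = 8.274925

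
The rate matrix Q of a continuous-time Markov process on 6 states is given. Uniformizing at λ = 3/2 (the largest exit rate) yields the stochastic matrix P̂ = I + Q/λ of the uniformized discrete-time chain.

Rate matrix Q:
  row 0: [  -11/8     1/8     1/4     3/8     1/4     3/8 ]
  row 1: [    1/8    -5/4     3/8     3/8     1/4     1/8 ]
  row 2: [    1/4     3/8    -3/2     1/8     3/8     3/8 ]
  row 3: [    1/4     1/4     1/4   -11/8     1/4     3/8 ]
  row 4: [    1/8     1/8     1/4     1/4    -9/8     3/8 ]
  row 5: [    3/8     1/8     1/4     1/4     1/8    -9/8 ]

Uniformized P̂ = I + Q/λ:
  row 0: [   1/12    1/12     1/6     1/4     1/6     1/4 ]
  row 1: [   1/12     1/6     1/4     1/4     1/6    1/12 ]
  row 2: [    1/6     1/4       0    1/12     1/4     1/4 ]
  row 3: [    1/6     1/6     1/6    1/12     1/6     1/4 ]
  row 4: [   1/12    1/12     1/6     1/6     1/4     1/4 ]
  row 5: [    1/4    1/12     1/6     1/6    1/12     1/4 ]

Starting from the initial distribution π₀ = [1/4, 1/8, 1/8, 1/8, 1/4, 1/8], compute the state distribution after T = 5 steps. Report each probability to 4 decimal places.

π = [0.1476, 0.1335, 0.1524, 0.1638, 0.1750, 0.2277]

t=0: π = [0.2500, 0.1250, 0.1250, 0.1250, 0.2500, 0.1250]
t=1: π = [0.1250, 0.1250, 0.1563, 0.1771, 0.1875, 0.2292]
t=2: π = [0.1493, 0.1345, 0.1510, 0.1597, 0.1762, 0.2292]
t=3: π = [0.1474, 0.1330, 0.1527, 0.1644, 0.1748, 0.2276]
t=4: π = [0.1477, 0.1336, 0.1523, 0.1636, 0.1750, 0.2278]
t=5: π = [0.1476, 0.1335, 0.1524, 0.1638, 0.1750, 0.2277]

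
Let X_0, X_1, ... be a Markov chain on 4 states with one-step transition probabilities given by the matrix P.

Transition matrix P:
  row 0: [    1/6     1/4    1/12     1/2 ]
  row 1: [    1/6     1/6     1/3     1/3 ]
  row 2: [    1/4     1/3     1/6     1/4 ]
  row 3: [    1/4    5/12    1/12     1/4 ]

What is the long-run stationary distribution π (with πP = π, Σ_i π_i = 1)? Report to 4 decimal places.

π = [0.2081, 0.2942, 0.1711, 0.3265]

Balance equations π_j = Σ_i π_i·P[i][j]:
  π_0 = 1/6·π_0 + 1/6·π_1 + 1/4·π_2 + 1/4·π_3
  π_1 = 1/4·π_0 + 1/6·π_1 + 1/3·π_2 + 5/12·π_3
  π_2 = 1/12·π_0 + 1/3·π_1 + 1/6·π_2 + 1/12·π_3
  normalize: π_0 + π_1 + π_2 + π_3 = 1
Solving the linear system gives exactly π = [225/1081, 318/1081, 185/1081, 353/1081].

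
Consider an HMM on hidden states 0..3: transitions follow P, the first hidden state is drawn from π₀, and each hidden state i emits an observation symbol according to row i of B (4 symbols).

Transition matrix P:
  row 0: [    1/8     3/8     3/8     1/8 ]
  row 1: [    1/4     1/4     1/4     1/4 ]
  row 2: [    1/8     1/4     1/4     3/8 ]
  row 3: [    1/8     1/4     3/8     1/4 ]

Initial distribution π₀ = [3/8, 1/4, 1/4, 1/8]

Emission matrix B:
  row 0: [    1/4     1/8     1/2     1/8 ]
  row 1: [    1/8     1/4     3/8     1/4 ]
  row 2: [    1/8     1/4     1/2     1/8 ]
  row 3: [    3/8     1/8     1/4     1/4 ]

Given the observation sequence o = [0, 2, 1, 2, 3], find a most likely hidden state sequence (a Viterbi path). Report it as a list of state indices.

t=0: δ = [9.375e-02, 3.125e-02, 3.125e-02, 4.688e-02]  (obs o_0=0)
t=1: δ = [5.859e-03, 1.318e-02, 1.758e-02, 2.930e-03]  ψ = [0, 0, 0, 0]  (obs o_1=2)
t=2: δ = [4.120e-04, 1.099e-03, 1.099e-03, 8.240e-04]  ψ = [1, 2, 2, 2]  (obs o_2=1)
t=3: δ = [1.373e-04, 1.030e-04, 1.545e-04, 1.030e-04]  ψ = [1, 1, 3, 2]  (obs o_3=2)
t=4: δ = [3.219e-06, 1.287e-05, 6.437e-06, 1.448e-05]  ψ = [1, 0, 0, 2]  (obs o_4=3)
backtrack: best end state = 3; path = [0, 2, 3, 2, 3]

path = [0, 2, 3, 2, 3]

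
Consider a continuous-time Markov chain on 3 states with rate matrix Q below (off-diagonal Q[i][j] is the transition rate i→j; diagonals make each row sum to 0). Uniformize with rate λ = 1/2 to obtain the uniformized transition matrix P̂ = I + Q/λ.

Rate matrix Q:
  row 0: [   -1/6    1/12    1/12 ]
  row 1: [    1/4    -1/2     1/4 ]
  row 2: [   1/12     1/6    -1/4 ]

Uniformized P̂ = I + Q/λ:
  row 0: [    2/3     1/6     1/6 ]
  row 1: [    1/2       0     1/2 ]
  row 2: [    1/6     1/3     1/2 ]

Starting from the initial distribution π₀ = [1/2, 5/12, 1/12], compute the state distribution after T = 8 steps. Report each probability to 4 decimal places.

t=0: π = [0.5000, 0.4167, 0.0833]
t=1: π = [0.5556, 0.1111, 0.3333]
t=2: π = [0.4815, 0.2037, 0.3148]
t=3: π = [0.4753, 0.1852, 0.3395]
t=4: π = [0.4660, 0.1924, 0.3416]
t=5: π = [0.4638, 0.1915, 0.3447]
t=6: π = [0.4624, 0.1922, 0.3454]
t=7: π = [0.4619, 0.1922, 0.3459]
t=8: π = [0.4617, 0.1923, 0.3460]

π = [0.4617, 0.1923, 0.3460]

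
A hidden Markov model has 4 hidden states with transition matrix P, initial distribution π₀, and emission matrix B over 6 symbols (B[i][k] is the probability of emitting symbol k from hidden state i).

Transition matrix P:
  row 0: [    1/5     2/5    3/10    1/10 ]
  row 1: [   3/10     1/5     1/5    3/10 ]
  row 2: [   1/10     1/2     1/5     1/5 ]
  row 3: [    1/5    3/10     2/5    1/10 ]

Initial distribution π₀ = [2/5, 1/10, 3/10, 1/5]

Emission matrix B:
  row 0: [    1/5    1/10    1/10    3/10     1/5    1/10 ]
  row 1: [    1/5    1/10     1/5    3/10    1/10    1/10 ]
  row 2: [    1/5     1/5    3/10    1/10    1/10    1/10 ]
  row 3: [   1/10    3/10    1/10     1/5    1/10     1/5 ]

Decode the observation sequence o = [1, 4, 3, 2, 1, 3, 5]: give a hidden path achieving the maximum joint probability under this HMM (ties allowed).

path = [2, 1, 0, 1, 3, 1, 3]

t=0: δ = [4.000e-02, 1.000e-02, 6.000e-02, 6.000e-02]  (obs o_0=1)
t=1: δ = [2.400e-03, 3.000e-03, 2.400e-03, 1.200e-03]  ψ = [3, 2, 3, 2]  (obs o_1=4)
t=2: δ = [2.700e-04, 3.600e-04, 7.200e-05, 1.800e-04]  ψ = [1, 2, 0, 1]  (obs o_2=3)
t=3: δ = [1.080e-05, 2.160e-05, 2.430e-05, 1.080e-05]  ψ = [1, 0, 0, 1]  (obs o_3=2)
t=4: δ = [6.480e-07, 1.215e-06, 9.720e-07, 1.944e-06]  ψ = [1, 2, 2, 1]  (obs o_4=1)
t=5: δ = [1.166e-07, 1.750e-07, 7.776e-08, 7.290e-08]  ψ = [3, 3, 3, 1]  (obs o_5=3)
t=6: δ = [5.249e-09, 4.666e-09, 3.499e-09, 1.050e-08]  ψ = [1, 0, 0, 1]  (obs o_6=5)
backtrack: best end state = 3; path = [2, 1, 0, 1, 3, 1, 3]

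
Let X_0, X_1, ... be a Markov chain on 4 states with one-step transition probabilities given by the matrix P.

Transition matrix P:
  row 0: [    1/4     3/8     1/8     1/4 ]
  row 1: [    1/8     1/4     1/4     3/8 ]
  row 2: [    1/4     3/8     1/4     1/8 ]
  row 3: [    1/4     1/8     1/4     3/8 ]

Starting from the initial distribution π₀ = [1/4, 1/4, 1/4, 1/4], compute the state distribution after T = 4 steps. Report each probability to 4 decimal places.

π = [0.2165, 0.2684, 0.2230, 0.2922]

t=0: π = [0.2500, 0.2500, 0.2500, 0.2500]
t=1: π = [0.2188, 0.2813, 0.2188, 0.2813]
t=2: π = [0.2148, 0.2695, 0.2227, 0.2930]
t=3: π = [0.2163, 0.2681, 0.2231, 0.2925]
t=4: π = [0.2165, 0.2684, 0.2230, 0.2922]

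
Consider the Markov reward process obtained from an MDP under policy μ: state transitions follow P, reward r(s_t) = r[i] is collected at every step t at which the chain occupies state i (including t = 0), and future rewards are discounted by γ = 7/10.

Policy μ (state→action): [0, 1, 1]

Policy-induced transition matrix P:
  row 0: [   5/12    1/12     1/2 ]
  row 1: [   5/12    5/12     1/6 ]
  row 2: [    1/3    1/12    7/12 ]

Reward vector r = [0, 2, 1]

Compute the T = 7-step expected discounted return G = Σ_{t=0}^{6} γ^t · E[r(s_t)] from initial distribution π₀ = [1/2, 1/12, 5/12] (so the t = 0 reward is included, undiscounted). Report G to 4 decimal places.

t=0: π = [0.5000, 0.0833, 0.4167], E[r] = 0.5833, γ^t·E[r] = 0.583333, running G = 0.583333
t=1: π = [0.3819, 0.1111, 0.5069], E[r] = 0.7292, γ^t·E[r] = 0.510417, running G = 1.093750
t=2: π = [0.3744, 0.1204, 0.5052], E[r] = 0.7459, γ^t·E[r] = 0.365515, running G = 1.459265
t=3: π = [0.3746, 0.1235, 0.5020], E[r] = 0.7489, γ^t·E[r] = 0.256870, running G = 1.716135
t=4: π = [0.3748, 0.1245, 0.5007], E[r] = 0.7497, γ^t·E[r] = 0.179991, running G = 1.896126
t=5: π = [0.3749, 0.1248, 0.5002], E[r] = 0.7499, γ^t·E[r] = 0.126033, running G = 2.022159
t=6: π = [0.3750, 0.1249, 0.5001], E[r] = 0.7500, γ^t·E[r] = 0.088232, running G = 2.110391

G = 2.1104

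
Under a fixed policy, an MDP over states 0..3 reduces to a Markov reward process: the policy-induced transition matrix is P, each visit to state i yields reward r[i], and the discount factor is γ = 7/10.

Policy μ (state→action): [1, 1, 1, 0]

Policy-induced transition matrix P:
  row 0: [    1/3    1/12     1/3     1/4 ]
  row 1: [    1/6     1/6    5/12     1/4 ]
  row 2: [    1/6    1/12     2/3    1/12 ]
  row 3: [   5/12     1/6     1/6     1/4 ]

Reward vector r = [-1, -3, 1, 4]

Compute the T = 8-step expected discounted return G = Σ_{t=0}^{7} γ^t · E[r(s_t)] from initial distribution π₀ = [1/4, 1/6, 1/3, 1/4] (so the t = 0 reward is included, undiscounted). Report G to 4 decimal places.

G = 1.8245

t=0: π = [0.2500, 0.1667, 0.3333, 0.2500], E[r] = 0.5833, γ^t·E[r] = 0.583333, running G = 0.583333
t=1: π = [0.2708, 0.1181, 0.4167, 0.1944], E[r] = 0.5694, γ^t·E[r] = 0.398611, running G = 0.981944
t=2: π = [0.2604, 0.1094, 0.4497, 0.1806], E[r] = 0.5833, γ^t·E[r] = 0.285833, running G = 1.267778
t=3: π = [0.2552, 0.1075, 0.4622, 0.1751], E[r] = 0.5848, γ^t·E[r] = 0.200580, running G = 1.468357
t=4: π = [0.2530, 0.1069, 0.4672, 0.1730], E[r] = 0.5854, γ^t·E[r] = 0.140562, running G = 1.608919
t=5: π = [0.2521, 0.1067, 0.4691, 0.1721], E[r] = 0.5857, γ^t·E[r] = 0.098431, running G = 1.707350
t=6: π = [0.2517, 0.1066, 0.4699, 0.1718], E[r] = 0.5857, γ^t·E[r] = 0.068912, running G = 1.776262
t=7: π = [0.2516, 0.1065, 0.4702, 0.1717], E[r] = 0.5858, γ^t·E[r] = 0.048241, running G = 1.824503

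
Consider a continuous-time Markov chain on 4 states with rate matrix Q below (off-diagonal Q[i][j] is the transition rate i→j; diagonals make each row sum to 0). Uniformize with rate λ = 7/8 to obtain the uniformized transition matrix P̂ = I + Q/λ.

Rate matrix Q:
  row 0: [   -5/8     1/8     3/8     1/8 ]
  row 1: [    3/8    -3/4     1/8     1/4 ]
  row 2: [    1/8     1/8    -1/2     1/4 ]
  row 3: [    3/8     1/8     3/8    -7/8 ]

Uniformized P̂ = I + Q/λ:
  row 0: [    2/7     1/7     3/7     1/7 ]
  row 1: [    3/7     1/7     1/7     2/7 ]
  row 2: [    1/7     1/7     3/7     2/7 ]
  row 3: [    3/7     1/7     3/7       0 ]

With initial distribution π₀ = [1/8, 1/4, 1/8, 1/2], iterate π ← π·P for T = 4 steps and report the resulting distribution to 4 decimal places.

π = [0.2780, 0.1429, 0.3878, 0.1914]

t=0: π = [0.1250, 0.2500, 0.1250, 0.5000]
t=1: π = [0.3750, 0.1429, 0.3571, 0.1250]
t=2: π = [0.2730, 0.1429, 0.3878, 0.1964]
t=3: π = [0.2788, 0.1429, 0.3878, 0.1906]
t=4: π = [0.2780, 0.1429, 0.3878, 0.1914]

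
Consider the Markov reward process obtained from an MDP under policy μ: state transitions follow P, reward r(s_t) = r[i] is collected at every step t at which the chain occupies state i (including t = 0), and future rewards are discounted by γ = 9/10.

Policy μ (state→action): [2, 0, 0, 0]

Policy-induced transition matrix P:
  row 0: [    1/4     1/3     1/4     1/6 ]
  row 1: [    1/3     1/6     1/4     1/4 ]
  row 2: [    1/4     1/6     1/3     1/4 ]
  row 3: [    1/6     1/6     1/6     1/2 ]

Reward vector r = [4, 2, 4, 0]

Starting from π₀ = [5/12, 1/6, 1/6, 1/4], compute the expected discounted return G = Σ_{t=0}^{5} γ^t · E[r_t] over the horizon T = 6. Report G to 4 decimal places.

G = 11.4466

t=0: π = [0.4167, 0.1667, 0.1667, 0.2500], E[r] = 2.6667, γ^t·E[r] = 2.666667, running G = 2.666667
t=1: π = [0.2431, 0.2361, 0.2431, 0.2778], E[r] = 2.4167, γ^t·E[r] = 2.175000, running G = 4.841667
t=2: π = [0.2465, 0.2072, 0.2471, 0.2992], E[r] = 2.3889, γ^t·E[r] = 1.935000, running G = 6.776667
t=3: π = [0.2423, 0.2078, 0.2457, 0.3043], E[r] = 2.3675, γ^t·E[r] = 1.725891, running G = 8.502557
t=4: π = [0.2420, 0.2071, 0.2451, 0.3059], E[r] = 2.3624, γ^t·E[r] = 1.549979, running G = 10.052537
t=5: π = [0.2418, 0.2070, 0.2449, 0.3063], E[r] = 2.3608, γ^t·E[r] = 1.394027, running G = 11.446564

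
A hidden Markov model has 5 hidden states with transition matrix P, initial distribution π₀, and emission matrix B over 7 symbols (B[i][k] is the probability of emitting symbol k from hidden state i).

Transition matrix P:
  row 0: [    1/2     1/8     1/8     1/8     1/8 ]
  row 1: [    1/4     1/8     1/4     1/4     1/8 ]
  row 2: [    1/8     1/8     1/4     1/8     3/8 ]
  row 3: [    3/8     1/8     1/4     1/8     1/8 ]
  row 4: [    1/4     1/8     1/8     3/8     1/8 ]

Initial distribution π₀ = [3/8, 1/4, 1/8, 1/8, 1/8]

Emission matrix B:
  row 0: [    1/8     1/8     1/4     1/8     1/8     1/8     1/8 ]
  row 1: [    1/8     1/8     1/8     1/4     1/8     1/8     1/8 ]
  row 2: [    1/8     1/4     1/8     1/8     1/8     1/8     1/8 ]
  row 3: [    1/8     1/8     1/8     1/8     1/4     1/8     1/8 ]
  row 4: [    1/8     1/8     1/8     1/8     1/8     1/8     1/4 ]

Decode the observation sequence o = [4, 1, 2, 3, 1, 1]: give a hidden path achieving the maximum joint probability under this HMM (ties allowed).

t=0: δ = [4.688e-02, 3.125e-02, 1.562e-02, 3.125e-02, 1.562e-02]  (obs o_0=4)
t=1: δ = [2.930e-03, 7.324e-04, 1.953e-03, 9.766e-04, 7.324e-04]  ψ = [0, 0, 1, 1, 0]  (obs o_1=1)
t=2: δ = [3.662e-04, 4.578e-05, 6.104e-05, 4.578e-05, 9.155e-05]  ψ = [0, 0, 2, 0, 2]  (obs o_2=2)
t=3: δ = [2.289e-05, 1.144e-05, 5.722e-06, 5.722e-06, 5.722e-06]  ψ = [0, 0, 0, 0, 0]  (obs o_3=3)
t=4: δ = [1.431e-06, 3.576e-07, 7.153e-07, 3.576e-07, 3.576e-07]  ψ = [0, 0, 0, 0, 0]  (obs o_4=1)
t=5: δ = [8.941e-08, 2.235e-08, 4.470e-08, 2.235e-08, 3.353e-08]  ψ = [0, 0, 0, 0, 2]  (obs o_5=1)
backtrack: best end state = 0; path = [0, 0, 0, 0, 0, 0]

path = [0, 0, 0, 0, 0, 0]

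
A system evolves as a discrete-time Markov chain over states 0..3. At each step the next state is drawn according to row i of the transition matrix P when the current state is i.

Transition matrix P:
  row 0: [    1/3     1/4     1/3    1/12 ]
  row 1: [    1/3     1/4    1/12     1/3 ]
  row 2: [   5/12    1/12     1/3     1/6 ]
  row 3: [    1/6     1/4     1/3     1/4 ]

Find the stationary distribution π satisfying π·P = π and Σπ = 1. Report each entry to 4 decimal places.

Balance equations π_j = Σ_i π_i·P[i][j]:
  π_0 = 1/3·π_0 + 1/3·π_1 + 5/12·π_2 + 1/6·π_3
  π_1 = 1/4·π_0 + 1/4·π_1 + 1/12·π_2 + 1/4·π_3
  π_2 = 1/3·π_0 + 1/12·π_1 + 1/3·π_2 + 1/3·π_3
  normalize: π_0 + π_1 + π_2 + π_3 = 1
Solving the linear system gives exactly π = [449/1380, 14/69, 13/46, 87/460].

π = [0.3254, 0.2029, 0.2826, 0.1891]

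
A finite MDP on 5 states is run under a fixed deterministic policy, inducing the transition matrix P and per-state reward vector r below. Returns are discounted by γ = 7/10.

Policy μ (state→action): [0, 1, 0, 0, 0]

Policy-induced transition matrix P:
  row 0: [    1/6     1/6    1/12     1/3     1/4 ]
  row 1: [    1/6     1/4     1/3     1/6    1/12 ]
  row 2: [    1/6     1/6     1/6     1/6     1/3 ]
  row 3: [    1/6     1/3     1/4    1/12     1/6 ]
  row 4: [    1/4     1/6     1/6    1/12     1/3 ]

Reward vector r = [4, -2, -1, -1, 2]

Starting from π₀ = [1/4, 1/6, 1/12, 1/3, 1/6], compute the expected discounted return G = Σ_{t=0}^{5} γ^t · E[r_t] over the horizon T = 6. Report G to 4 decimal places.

G = 1.3234

t=0: π = [0.2500, 0.1667, 0.0833, 0.3333, 0.1667], E[r] = 0.5833, γ^t·E[r] = 0.583333, running G = 0.583333
t=1: π = [0.1806, 0.2361, 0.2014, 0.1667, 0.2153], E[r] = 0.3125, γ^t·E[r] = 0.218750, running G = 0.802083
t=2: π = [0.1846, 0.2141, 0.2049, 0.1649, 0.2315], E[r] = 0.4034, γ^t·E[r] = 0.197645, running G = 0.999728
t=3: π = [0.1860, 0.2120, 0.2007, 0.1644, 0.2369], E[r] = 0.4286, γ^t·E[r] = 0.147002, running G = 1.146730
t=4: π = [0.1864, 0.2117, 0.2002, 0.1642, 0.2374], E[r] = 0.4326, γ^t·E[r] = 0.103875, running G = 1.250606
t=5: π = [0.1865, 0.2117, 0.2001, 0.1643, 0.2375], E[r] = 0.4331, γ^t·E[r] = 0.072787, running G = 1.323393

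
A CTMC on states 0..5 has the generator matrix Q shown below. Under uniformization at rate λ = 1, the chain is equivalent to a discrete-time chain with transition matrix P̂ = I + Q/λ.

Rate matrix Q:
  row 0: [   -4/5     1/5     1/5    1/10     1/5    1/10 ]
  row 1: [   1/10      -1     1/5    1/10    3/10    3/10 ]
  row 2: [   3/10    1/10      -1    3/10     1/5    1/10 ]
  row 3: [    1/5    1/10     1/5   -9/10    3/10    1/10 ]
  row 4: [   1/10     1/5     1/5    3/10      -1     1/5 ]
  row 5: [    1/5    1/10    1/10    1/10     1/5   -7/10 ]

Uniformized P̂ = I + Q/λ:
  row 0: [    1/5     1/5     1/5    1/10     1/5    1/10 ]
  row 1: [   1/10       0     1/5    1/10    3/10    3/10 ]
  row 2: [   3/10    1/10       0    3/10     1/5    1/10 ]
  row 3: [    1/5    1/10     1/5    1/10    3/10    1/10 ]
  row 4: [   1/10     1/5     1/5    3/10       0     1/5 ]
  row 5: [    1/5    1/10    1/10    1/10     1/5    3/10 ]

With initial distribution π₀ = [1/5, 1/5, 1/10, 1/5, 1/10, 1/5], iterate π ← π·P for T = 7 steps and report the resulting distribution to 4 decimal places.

t=0: π = [0.2000, 0.2000, 0.1000, 0.2000, 0.1000, 0.2000]
t=1: π = [0.1800, 0.1100, 0.1600, 0.1400, 0.2200, 0.1900]
t=2: π = [0.1830, 0.1290, 0.1490, 0.1760, 0.1810, 0.1820]
t=3: π = [0.1839, 0.1235, 0.1520, 0.1660, 0.1943, 0.1803]
t=4: π = [0.1834, 0.1255, 0.1516, 0.1693, 0.1901, 0.1802]
t=5: π = [0.1836, 0.1248, 0.1517, 0.1683, 0.1915, 0.1801]
t=6: π = [0.1835, 0.1250, 0.1517, 0.1686, 0.1910, 0.1801]
t=7: π = [0.1836, 0.1250, 0.1517, 0.1685, 0.1912, 0.1801]

π = [0.1836, 0.1250, 0.1517, 0.1685, 0.1912, 0.1801]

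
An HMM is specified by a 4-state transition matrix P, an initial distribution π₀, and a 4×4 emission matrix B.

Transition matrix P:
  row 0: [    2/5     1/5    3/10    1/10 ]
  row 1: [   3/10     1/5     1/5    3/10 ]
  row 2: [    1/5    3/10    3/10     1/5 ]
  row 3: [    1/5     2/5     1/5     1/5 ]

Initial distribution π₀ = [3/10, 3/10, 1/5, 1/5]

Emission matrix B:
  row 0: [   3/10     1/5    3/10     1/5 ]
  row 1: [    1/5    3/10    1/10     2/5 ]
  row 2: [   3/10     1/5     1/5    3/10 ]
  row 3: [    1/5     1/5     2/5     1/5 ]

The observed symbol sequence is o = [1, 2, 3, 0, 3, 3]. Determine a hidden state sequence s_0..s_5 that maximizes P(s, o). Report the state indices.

t=0: δ = [6.000e-02, 9.000e-02, 4.000e-02, 4.000e-02]  (obs o_0=1)
t=1: δ = [8.100e-03, 1.800e-03, 3.600e-03, 1.080e-02]  ψ = [1, 1, 0, 1]  (obs o_1=2)
t=2: δ = [6.480e-04, 1.728e-03, 7.290e-04, 4.320e-04]  ψ = [0, 3, 0, 3]  (obs o_2=3)
t=3: δ = [1.555e-04, 6.912e-05, 1.037e-04, 1.037e-04]  ψ = [1, 1, 1, 1]  (obs o_3=0)
t=4: δ = [1.244e-05, 1.659e-05, 1.400e-05, 4.147e-06]  ψ = [0, 3, 0, 1]  (obs o_4=3)
t=5: δ = [9.953e-07, 1.680e-06, 1.260e-06, 9.953e-07]  ψ = [0, 2, 2, 1]  (obs o_5=3)
backtrack: best end state = 1; path = [1, 3, 1, 0, 2, 1]

path = [1, 3, 1, 0, 2, 1]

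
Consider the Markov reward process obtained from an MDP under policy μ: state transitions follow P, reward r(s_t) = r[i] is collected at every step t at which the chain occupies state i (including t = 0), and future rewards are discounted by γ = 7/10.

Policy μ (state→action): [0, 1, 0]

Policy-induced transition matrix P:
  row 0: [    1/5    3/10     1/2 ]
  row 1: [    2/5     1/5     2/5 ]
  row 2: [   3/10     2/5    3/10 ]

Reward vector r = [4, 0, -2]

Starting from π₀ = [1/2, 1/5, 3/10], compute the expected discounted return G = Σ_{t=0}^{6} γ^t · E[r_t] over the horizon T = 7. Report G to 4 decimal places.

G = 2.1516

t=0: π = [0.5000, 0.2000, 0.3000], E[r] = 1.4000, γ^t·E[r] = 1.400000, running G = 1.400000
t=1: π = [0.2700, 0.3100, 0.4200], E[r] = 0.2400, γ^t·E[r] = 0.168000, running G = 1.568000
t=2: π = [0.3040, 0.3110, 0.3850], E[r] = 0.4460, γ^t·E[r] = 0.218540, running G = 1.786540
t=3: π = [0.3007, 0.3074, 0.3919], E[r] = 0.4190, γ^t·E[r] = 0.143717, running G = 1.930257
t=4: π = [0.3007, 0.3085, 0.3909], E[r] = 0.4209, γ^t·E[r] = 0.101063, running G = 2.031320
t=5: π = [0.3008, 0.3082, 0.3910], E[r] = 0.4212, γ^t·E[r] = 0.070783, running G = 2.102103
t=6: π = [0.3007, 0.3083, 0.3910], E[r] = 0.4210, γ^t·E[r] = 0.049533, running G = 2.151637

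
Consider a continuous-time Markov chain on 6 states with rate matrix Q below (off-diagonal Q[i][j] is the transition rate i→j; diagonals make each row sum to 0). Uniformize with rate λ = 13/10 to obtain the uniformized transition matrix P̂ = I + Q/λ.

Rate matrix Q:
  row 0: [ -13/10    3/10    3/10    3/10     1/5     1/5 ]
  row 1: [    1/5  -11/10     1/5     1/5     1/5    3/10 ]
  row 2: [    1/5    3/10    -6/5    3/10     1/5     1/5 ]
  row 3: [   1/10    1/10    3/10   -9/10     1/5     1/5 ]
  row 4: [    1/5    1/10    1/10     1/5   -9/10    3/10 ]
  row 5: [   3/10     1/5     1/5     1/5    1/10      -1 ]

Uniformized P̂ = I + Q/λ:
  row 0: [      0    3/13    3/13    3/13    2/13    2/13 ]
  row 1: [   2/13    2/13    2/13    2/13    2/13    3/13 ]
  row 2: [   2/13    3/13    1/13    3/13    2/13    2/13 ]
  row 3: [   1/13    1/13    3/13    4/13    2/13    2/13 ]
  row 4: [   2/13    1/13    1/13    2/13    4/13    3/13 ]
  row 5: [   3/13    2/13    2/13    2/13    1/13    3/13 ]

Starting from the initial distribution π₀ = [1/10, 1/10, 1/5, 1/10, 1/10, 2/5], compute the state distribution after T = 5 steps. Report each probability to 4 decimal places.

t=0: π = [0.1000, 0.1000, 0.2000, 0.1000, 0.1000, 0.4000]
t=1: π = [0.1615, 0.1615, 0.1462, 0.1923, 0.1385, 0.2000]
t=2: π = [0.1296, 0.1521, 0.1592, 0.2071, 0.1598, 0.1923]
t=3: π = [0.1328, 0.1478, 0.1552, 0.2079, 0.1636, 0.1926]
t=4: π = [0.1322, 0.1474, 0.1555, 0.2080, 0.1642, 0.1926]
t=5: π = [0.1323, 0.1474, 0.1554, 0.2080, 0.1643, 0.1926]

π = [0.1323, 0.1474, 0.1554, 0.2080, 0.1643, 0.1926]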